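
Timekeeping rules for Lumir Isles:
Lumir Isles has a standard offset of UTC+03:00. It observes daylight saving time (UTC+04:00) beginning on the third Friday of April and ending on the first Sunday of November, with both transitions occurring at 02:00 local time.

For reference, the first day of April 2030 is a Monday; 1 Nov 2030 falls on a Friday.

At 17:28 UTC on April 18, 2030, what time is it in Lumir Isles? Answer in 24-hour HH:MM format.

20:28

1 April 2030 is a Monday, so the first Friday is April 5 and the third is April 19.
1 November 2030 is a Friday, so the first Sunday is November 3.
At the standard offset (UTC+03:00), 17:28 UTC + 3h = 20:28 Lumir Isles standard time.
The standard-time date in Lumir Isles, April 18, 2030, is outside the daylight-saving period (19 April – 3 November), so Lumir Isles is on standard time, UTC+03:00.
17:28 UTC + 3h = 20:28 local.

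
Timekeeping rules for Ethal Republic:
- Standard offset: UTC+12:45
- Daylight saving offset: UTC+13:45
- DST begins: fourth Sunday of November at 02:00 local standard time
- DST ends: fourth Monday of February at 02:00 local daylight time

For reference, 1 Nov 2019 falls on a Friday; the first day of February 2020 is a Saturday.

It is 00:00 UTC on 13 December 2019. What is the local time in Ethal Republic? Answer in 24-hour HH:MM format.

13:45

1 November 2019 is a Friday, so the first Sunday is November 3 and the fourth is November 24.
1 February 2020 is a Saturday, so the first Monday is February 3 and the fourth is February 24.
At the standard offset (UTC+12:45), 00:00 UTC + 12h45m = 12:45 Ethal Republic standard time.
Daylight saving runs 24 November 2019 – 24 February 2020; the standard-time date in Ethal Republic, 13 December 2019, is inside that window, so Ethal Republic is at UTC+13:45.
00:00 UTC + 13h45m = 13:45 local.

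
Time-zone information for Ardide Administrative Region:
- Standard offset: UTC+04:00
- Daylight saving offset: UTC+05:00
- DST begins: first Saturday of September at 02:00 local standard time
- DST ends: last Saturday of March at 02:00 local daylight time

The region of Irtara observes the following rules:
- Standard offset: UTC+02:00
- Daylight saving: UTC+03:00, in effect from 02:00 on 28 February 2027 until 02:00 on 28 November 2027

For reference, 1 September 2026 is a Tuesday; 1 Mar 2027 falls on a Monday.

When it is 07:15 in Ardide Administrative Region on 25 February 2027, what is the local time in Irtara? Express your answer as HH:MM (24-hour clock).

1 September 2026 is a Tuesday, so the first Saturday is September 5.
1 March 2027 is a Monday, so Saturdays fall on 6, 13, 20, 27; the last is March 27.
Daylight saving runs 5 September 2026 – 27 March 2027; 25 February 2027 is inside that window, so Ardide Administrative Region is at UTC+05:00.
07:15 Ardide Administrative Region − 5h = 02:15 UTC.
At the standard offset (UTC+02:00), 02:15 UTC + 2h = 04:15 Irtara standard time.
Daylight saving runs 28 February – 28 November; the standard-time date in Irtara, 25 February 2027, is outside that window, so Irtara is on standard time at UTC+02:00.
02:15 UTC + 2h = 04:15 Irtara.

04:15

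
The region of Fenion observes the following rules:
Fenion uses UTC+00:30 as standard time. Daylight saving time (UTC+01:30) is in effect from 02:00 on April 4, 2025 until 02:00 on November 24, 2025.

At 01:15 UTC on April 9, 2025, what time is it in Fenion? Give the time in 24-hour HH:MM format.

02:45

At the standard offset (UTC+00:30), 01:15 UTC + 0h30m = 01:45 Fenion standard time.
Daylight saving runs 4 April – 24 November; the standard-time date in Fenion, April 9, 2025, is inside that window, so Fenion is at UTC+01:30.
01:15 UTC + 1h30m = 02:45 local.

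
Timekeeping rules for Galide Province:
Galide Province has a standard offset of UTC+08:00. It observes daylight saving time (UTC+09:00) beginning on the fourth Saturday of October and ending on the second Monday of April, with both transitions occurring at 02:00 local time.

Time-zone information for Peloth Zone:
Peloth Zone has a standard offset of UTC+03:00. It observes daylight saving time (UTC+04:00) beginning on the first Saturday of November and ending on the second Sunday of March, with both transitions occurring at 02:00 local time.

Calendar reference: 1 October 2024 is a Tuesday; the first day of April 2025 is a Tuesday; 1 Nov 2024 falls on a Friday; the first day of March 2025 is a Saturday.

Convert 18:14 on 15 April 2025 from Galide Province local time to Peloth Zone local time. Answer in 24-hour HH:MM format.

1 October 2024 is a Tuesday, so the first Saturday is October 5 and the fourth is October 26.
1 April 2025 is a Tuesday, so the first Monday is April 7 and the second is April 14.
15 April 2025 does not fall between 26 October 2024 and 14 April 2025, so daylight saving is not in effect and Galide Province is at UTC+08:00.
18:14 Galide Province − 8h = 10:14 UTC.
1 November 2024 is a Friday, so the first Saturday is November 2.
1 March 2025 is a Saturday, so the first Sunday is March 2 and the second is March 9.
At the standard offset (UTC+03:00), 10:14 UTC + 3h = 13:14 Peloth Zone standard time.
Daylight saving runs 2 November 2024 – 9 March 2025; the standard-time date in Peloth Zone, 15 April 2025, is outside that window, so Peloth Zone is on standard time at UTC+03:00.
10:14 UTC + 3h = 13:14 Peloth Zone.

13:14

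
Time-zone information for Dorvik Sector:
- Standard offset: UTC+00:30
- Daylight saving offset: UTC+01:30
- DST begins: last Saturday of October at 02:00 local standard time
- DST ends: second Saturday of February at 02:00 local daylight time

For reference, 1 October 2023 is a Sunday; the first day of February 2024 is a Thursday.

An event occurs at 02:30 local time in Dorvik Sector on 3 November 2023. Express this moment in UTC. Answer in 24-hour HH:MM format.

1 October 2023 is a Sunday, so Saturdays fall on 7, 14, 21, 28; the last is October 28.
1 February 2024 is a Thursday, so the first Saturday is February 3 and the second is February 10.
3 November 2023 lies within the daylight-saving period (28 October 2023 – 10 February 2024), so Dorvik Sector is on daylight time, UTC+01:30.
02:30 local − 1h30m = 01:00 UTC.

01:00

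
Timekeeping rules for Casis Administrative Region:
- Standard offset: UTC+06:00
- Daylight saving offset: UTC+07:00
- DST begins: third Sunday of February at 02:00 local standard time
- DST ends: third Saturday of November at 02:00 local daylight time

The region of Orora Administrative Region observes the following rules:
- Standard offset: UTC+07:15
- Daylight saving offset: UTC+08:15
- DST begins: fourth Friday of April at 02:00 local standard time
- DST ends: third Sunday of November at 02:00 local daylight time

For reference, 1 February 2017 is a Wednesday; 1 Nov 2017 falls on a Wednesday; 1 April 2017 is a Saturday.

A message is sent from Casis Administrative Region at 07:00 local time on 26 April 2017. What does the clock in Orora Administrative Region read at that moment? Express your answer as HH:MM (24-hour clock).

1 February 2017 is a Wednesday, so the first Sunday is February 5 and the third is February 19.
1 November 2017 is a Wednesday, so the first Saturday is November 4 and the third is November 18.
Daylight saving runs 19 February – 18 November; 26 April 2017 is inside that window, so Casis Administrative Region is at UTC+07:00.
07:00 Casis Administrative Region − 7h = 00:00 UTC.
1 April 2017 is a Saturday, so the first Friday is April 7 and the fourth is April 28.
1 November 2017 is a Wednesday, so the first Sunday is November 5 and the third is November 19.
At the standard offset (UTC+07:15), 00:00 UTC + 7h15m = 07:15 Orora Administrative Region standard time.
The standard-time date in Orora Administrative Region, 26 April 2017, does not fall between 28 April and 19 November, so daylight saving is not in effect and Orora Administrative Region is at UTC+07:15.
00:00 UTC + 7h15m = 07:15 Orora Administrative Region.

07:15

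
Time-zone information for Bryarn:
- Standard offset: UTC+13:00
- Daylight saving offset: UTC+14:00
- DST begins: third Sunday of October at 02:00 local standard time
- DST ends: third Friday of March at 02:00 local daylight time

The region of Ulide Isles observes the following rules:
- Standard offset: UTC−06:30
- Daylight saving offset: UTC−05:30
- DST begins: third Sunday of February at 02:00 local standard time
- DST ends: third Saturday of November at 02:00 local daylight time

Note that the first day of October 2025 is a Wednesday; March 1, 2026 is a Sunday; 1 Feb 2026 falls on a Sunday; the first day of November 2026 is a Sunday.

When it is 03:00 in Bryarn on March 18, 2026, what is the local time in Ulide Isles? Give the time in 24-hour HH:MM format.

07:30

1 October 2025 is a Wednesday, so the first Sunday is October 5 and the third is October 19.
1 March 2026 is a Sunday, so the first Friday is March 6 and the third is March 20.
Daylight saving runs 19 October 2025 – 20 March 2026; March 18, 2026 is inside that window, so Bryarn is at UTC+14:00.
03:00 Bryarn − 14h = 13:00 UTC (rolling into the previous day, 17 March 2026).
1 February 2026 is a Sunday, so the first Sunday is February 1 and the third is February 15.
1 November 2026 is a Sunday, so the first Saturday is November 7 and the third is November 21.
At the standard offset (UTC−06:30), 13:00 UTC − 6h30m = 06:30 Ulide Isles standard time.
Daylight saving runs 15 February – 21 November; the standard-time date in Ulide Isles, March 17, 2026, is inside that window, so Ulide Isles is at UTC−05:30.
13:00 UTC − 5h30m = 07:30 Ulide Isles.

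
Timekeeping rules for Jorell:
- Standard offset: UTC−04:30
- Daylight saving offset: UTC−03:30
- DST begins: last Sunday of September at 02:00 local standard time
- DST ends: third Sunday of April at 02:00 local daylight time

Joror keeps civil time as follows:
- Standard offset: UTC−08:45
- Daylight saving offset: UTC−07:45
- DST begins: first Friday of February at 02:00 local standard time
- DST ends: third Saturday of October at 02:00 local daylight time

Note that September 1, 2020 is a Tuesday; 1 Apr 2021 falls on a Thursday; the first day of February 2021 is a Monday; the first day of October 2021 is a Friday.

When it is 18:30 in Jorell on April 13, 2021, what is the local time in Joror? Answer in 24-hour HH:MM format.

1 September 2020 is a Tuesday, so Sundays fall on 6, 13, 20, 27; the last is September 27.
1 April 2021 is a Thursday, so the first Sunday is April 4 and the third is April 18.
April 13, 2021 falls between 27 September 2020 and 18 April 2021, so daylight saving is in effect and Jorell is at UTC−03:30.
18:30 Jorell + 3h30m = 22:00 UTC.
1 February 2021 is a Monday, so the first Friday is February 5.
1 October 2021 is a Friday, so the first Saturday is October 2 and the third is October 16.
At the standard offset (UTC−08:45), 22:00 UTC − 8h45m = 13:15 Joror standard time.
The standard-time date in Joror, April 13, 2021, lies within the daylight-saving period (5 February – 16 October), so Joror is on daylight time, UTC−07:45.
22:00 UTC − 7h45m = 14:15 Joror.

14:15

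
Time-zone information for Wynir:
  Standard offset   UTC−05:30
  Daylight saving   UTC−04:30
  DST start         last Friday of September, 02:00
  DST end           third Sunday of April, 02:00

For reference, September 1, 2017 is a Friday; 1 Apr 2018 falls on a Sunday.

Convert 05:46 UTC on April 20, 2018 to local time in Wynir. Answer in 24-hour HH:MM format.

1 September 2017 is a Friday, so Fridays fall on 1, 8, 15, 22, 29; the last is September 29.
1 April 2018 is a Sunday, so the first Sunday is April 1 and the third is April 15.
At the standard offset (UTC−05:30), 05:46 UTC − 5h30m = 00:16 Wynir standard time.
Daylight saving runs 29 September 2017 – 15 April 2018; the standard-time date in Wynir, April 20, 2018, is outside that window, so Wynir is on standard time at UTC−05:30.
05:46 UTC − 5h30m = 00:16 local.

00:16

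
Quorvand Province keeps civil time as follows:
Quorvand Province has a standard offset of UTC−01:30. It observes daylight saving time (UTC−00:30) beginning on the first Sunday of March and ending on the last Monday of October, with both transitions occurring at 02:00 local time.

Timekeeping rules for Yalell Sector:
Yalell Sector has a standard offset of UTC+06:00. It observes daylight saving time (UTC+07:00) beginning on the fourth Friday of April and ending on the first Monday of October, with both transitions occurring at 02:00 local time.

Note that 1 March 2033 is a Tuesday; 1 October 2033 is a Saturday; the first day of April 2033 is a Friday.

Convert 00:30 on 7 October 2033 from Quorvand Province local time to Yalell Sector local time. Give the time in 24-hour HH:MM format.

07:00

1 March 2033 is a Tuesday, so the first Sunday is March 6.
1 October 2033 is a Saturday, so Mondays fall on 3, 10, 17, 24, 31; the last is October 31.
Daylight saving runs 6 March – 31 October; 7 October 2033 is inside that window, so Quorvand Province is at UTC−00:30.
00:30 Quorvand Province + 0h30m = 01:00 UTC.
1 April 2033 is a Friday, so the first Friday is April 1 and the fourth is April 22.
1 October 2033 is a Saturday, so the first Monday is October 3.
At the standard offset (UTC+06:00), 01:00 UTC + 6h = 07:00 Yalell Sector standard time.
The standard-time date in Yalell Sector, 7 October 2033, is outside the daylight-saving period (22 April – 3 October), so Yalell Sector is on standard time, UTC+06:00.
01:00 UTC + 6h = 07:00 Yalell Sector.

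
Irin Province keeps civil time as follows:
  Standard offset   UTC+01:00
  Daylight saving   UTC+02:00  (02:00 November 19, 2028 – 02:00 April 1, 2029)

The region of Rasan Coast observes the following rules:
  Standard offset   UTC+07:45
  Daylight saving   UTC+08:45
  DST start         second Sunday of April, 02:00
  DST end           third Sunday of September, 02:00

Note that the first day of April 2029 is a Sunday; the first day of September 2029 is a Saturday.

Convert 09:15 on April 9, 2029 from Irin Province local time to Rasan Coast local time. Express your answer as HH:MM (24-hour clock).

17:00

Daylight saving runs 19 November 2028 – 1 April 2029; April 9, 2029 is outside that window, so Irin Province is on standard time at UTC+01:00.
09:15 Irin Province − 1h = 08:15 UTC.
1 April 2029 is a Sunday, so the first Sunday is April 1 and the second is April 8.
1 September 2029 is a Saturday, so the first Sunday is September 2 and the third is September 16.
At the standard offset (UTC+07:45), 08:15 UTC + 7h45m = 16:00 Rasan Coast standard time.
The standard-time date in Rasan Coast, April 9, 2029, falls between 8 April and 16 September, so daylight saving is in effect and Rasan Coast is at UTC+08:45.
08:15 UTC + 8h45m = 17:00 Rasan Coast.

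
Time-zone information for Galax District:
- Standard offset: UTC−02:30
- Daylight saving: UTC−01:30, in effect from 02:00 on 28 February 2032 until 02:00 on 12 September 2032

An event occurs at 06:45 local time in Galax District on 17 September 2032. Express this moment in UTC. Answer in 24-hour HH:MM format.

Daylight saving runs 28 February – 12 September; 17 September 2032 is outside that window, so Galax District is on standard time at UTC−02:30.
06:45 local + 2h30m = 09:15 UTC.

09:15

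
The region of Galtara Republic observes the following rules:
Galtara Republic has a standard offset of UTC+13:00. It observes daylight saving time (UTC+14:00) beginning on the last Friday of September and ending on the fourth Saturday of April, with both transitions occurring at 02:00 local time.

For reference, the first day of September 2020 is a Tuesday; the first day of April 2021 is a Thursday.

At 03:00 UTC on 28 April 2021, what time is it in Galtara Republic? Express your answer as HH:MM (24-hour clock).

16:00

1 September 2020 is a Tuesday, so Fridays fall on 4, 11, 18, 25; the last is September 25.
1 April 2021 is a Thursday, so the first Saturday is April 3 and the fourth is April 24.
At the standard offset (UTC+13:00), 03:00 UTC + 13h = 16:00 Galtara Republic standard time.
The standard-time date in Galtara Republic, 28 April 2021, is outside the daylight-saving period (25 September 2020 – 24 April 2021), so Galtara Republic is on standard time, UTC+13:00.
03:00 UTC + 13h = 16:00 local.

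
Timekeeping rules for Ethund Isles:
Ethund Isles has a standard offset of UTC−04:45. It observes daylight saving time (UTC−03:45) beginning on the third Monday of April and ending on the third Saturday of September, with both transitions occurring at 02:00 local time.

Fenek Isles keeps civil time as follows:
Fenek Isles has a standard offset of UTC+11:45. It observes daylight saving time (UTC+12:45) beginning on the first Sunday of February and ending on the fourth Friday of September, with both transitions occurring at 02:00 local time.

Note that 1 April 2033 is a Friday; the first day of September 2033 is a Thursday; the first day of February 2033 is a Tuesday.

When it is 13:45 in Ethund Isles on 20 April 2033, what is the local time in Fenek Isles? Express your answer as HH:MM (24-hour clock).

06:15

1 April 2033 is a Friday, so the first Monday is April 4 and the third is April 18.
1 September 2033 is a Thursday, so the first Saturday is September 3 and the third is September 17.
Daylight saving runs 18 April – 17 September; 20 April 2033 is inside that window, so Ethund Isles is at UTC−03:45.
13:45 Ethund Isles + 3h45m = 17:30 UTC.
1 February 2033 is a Tuesday, so the first Sunday is February 6.
1 September 2033 is a Thursday, so the first Friday is September 2 and the fourth is September 23.
At the standard offset (UTC+11:45), 17:30 UTC + 11h45m = 05:15 Fenek Isles standard time (rolling into the next day, 21 April 2033).
The standard-time date in Fenek Isles, 21 April 2033, lies within the daylight-saving period (6 February – 23 September), so Fenek Isles is on daylight time, UTC+12:45.
17:30 UTC + 12h45m = 06:15 Fenek Isles (rolling into the next day, 21 April 2033).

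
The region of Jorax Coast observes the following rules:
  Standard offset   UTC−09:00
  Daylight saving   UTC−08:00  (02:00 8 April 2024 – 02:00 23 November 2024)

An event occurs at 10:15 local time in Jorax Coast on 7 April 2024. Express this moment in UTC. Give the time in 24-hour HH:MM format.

19:15

7 April 2024 does not fall between 8 April and 23 November, so daylight saving is not in effect and Jorax Coast is at UTC−09:00.
10:15 local + 9h = 19:15 UTC.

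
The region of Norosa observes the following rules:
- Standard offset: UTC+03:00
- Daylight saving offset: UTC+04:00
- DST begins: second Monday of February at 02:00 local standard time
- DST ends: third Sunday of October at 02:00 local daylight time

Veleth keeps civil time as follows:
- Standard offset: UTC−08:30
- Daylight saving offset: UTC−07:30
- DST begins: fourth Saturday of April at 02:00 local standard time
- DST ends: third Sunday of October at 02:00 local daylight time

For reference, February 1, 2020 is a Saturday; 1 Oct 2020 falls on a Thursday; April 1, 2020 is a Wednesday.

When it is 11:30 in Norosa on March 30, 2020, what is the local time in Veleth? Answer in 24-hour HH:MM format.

23:00

1 February 2020 is a Saturday, so the first Monday is February 3 and the second is February 10.
1 October 2020 is a Thursday, so the first Sunday is October 4 and the third is October 18.
Daylight saving runs 10 February – 18 October; March 30, 2020 is inside that window, so Norosa is at UTC+04:00.
11:30 Norosa − 4h = 07:30 UTC.
1 April 2020 is a Wednesday, so the first Saturday is April 4 and the fourth is April 25.
1 October 2020 is a Thursday, so the first Sunday is October 4 and the third is October 18.
At the standard offset (UTC−08:30), 07:30 UTC − 8h30m = 23:00 Veleth standard time (rolling into the previous day, 29 March 2020).
The standard-time date in Veleth, March 29, 2020, does not fall between 25 April and 18 October, so daylight saving is not in effect and Veleth is at UTC−08:30.
07:30 UTC − 8h30m = 23:00 Veleth (rolling into the previous day, 29 March 2020).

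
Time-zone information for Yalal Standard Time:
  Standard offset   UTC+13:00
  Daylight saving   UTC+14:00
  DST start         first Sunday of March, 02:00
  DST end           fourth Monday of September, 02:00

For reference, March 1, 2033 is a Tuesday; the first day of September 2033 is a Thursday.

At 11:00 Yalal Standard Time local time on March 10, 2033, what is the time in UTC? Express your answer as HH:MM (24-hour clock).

21:00

1 March 2033 is a Tuesday, so the first Sunday is March 6.
1 September 2033 is a Thursday, so the first Monday is September 5 and the fourth is September 26.
Daylight saving runs 6 March – 26 September; March 10, 2033 is inside that window, so Yalal Standard Time is at UTC+14:00.
11:00 local − 14h = 21:00 UTC (rolling into the previous day, 9 March 2033).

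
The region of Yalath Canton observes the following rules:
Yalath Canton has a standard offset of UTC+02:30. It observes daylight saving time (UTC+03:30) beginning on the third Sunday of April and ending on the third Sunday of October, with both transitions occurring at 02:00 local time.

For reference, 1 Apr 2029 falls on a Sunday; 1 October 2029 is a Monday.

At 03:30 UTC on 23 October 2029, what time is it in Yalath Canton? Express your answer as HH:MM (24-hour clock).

06:00

1 April 2029 is a Sunday, so the first Sunday is April 1 and the third is April 15.
1 October 2029 is a Monday, so the first Sunday is October 7 and the third is October 21.
At the standard offset (UTC+02:30), 03:30 UTC + 2h30m = 06:00 Yalath Canton standard time.
Daylight saving runs 15 April – 21 October; the standard-time date in Yalath Canton, 23 October 2029, is outside that window, so Yalath Canton is on standard time at UTC+02:30.
03:30 UTC + 2h30m = 06:00 local.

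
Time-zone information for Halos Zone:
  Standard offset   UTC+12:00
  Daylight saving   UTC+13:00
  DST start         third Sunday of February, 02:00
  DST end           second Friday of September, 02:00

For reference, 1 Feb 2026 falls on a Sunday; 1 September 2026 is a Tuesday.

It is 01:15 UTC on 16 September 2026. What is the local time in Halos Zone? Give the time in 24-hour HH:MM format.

13:15

1 February 2026 is a Sunday, so the first Sunday is February 1 and the third is February 15.
1 September 2026 is a Tuesday, so the first Friday is September 4 and the second is September 11.
At the standard offset (UTC+12:00), 01:15 UTC + 12h = 13:15 Halos Zone standard time.
Daylight saving runs 15 February – 11 September; the standard-time date in Halos Zone, 16 September 2026, is outside that window, so Halos Zone is on standard time at UTC+12:00.
01:15 UTC + 12h = 13:15 local.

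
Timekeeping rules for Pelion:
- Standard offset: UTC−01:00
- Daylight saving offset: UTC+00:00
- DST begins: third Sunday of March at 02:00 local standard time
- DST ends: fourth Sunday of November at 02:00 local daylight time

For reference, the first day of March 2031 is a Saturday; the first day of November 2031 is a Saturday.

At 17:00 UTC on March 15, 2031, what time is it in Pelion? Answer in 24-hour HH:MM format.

16:00

1 March 2031 is a Saturday, so the first Sunday is March 2 and the third is March 16.
1 November 2031 is a Saturday, so the first Sunday is November 2 and the fourth is November 23.
At the standard offset (UTC−01:00), 17:00 UTC − 1h = 16:00 Pelion standard time.
The standard-time date in Pelion, March 15, 2031, does not fall between 16 March and 23 November, so daylight saving is not in effect and Pelion is at UTC−01:00.
17:00 UTC − 1h = 16:00 local.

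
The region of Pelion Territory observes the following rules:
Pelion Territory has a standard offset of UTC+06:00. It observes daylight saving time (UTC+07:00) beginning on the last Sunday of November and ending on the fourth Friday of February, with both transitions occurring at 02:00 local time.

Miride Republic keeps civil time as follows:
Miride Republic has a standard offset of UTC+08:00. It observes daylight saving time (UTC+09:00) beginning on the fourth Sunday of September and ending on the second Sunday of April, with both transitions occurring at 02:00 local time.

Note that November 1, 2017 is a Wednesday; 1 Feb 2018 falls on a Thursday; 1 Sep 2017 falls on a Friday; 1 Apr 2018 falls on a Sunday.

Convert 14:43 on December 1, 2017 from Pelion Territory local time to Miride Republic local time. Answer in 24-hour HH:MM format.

1 November 2017 is a Wednesday, so Sundays fall on 5, 12, 19, 26; the last is November 26.
1 February 2018 is a Thursday, so the first Friday is February 2 and the fourth is February 23.
December 1, 2017 falls between 26 November 2017 and 23 February 2018, so daylight saving is in effect and Pelion Territory is at UTC+07:00.
14:43 Pelion Territory − 7h = 07:43 UTC.
1 September 2017 is a Friday, so the first Sunday is September 3 and the fourth is September 24.
1 April 2018 is a Sunday, so the first Sunday is April 1 and the second is April 8.
At the standard offset (UTC+08:00), 07:43 UTC + 8h = 15:43 Miride Republic standard time.
Daylight saving runs 24 September 2017 – 8 April 2018; the standard-time date in Miride Republic, December 1, 2017, is inside that window, so Miride Republic is at UTC+09:00.
07:43 UTC + 9h = 16:43 Miride Republic.

16:43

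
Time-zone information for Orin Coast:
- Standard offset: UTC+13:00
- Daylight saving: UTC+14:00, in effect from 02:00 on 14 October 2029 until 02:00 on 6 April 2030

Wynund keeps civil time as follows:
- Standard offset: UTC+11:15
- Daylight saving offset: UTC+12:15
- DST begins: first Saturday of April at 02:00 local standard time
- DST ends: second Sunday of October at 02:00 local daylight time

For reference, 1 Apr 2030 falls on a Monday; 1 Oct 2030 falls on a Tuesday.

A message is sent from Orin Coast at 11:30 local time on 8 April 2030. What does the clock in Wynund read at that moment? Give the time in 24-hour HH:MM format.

Daylight saving runs 14 October 2029 – 6 April 2030; 8 April 2030 is outside that window, so Orin Coast is on standard time at UTC+13:00.
11:30 Orin Coast − 13h = 22:30 UTC (rolling into the previous day, 7 April 2030).
1 April 2030 is a Monday, so the first Saturday is April 6.
1 October 2030 is a Tuesday, so the first Sunday is October 6 and the second is October 13.
At the standard offset (UTC+11:15), 22:30 UTC + 11h15m = 09:45 Wynund standard time (rolling into the next day, 8 April 2030).
The standard-time date in Wynund, 8 April 2030, falls between 6 April and 13 October, so daylight saving is in effect and Wynund is at UTC+12:15.
22:30 UTC + 12h15m = 10:45 Wynund (rolling into the next day, 8 April 2030).

10:45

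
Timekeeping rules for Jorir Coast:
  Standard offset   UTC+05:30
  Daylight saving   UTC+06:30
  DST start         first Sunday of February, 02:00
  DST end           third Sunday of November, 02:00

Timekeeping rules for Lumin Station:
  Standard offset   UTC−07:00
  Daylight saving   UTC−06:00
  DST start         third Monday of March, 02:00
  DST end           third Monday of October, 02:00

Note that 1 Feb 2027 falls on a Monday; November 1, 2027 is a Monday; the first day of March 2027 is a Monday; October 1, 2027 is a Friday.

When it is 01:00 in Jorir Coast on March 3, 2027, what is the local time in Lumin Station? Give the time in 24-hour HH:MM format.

1 February 2027 is a Monday, so the first Sunday is February 7.
1 November 2027 is a Monday, so the first Sunday is November 7 and the third is November 21.
March 3, 2027 falls between 7 February and 21 November, so daylight saving is in effect and Jorir Coast is at UTC+06:30.
01:00 Jorir Coast − 6h30m = 18:30 UTC (rolling into the previous day, 2 March 2027).
1 March 2027 is a Monday, so the first Monday is March 1 and the third is March 15.
1 October 2027 is a Friday, so the first Monday is October 4 and the third is October 18.
At the standard offset (UTC−07:00), 18:30 UTC − 7h = 11:30 Lumin Station standard time.
The standard-time date in Lumin Station, March 2, 2027, is outside the daylight-saving period (15 March – 18 October), so Lumin Station is on standard time, UTC−07:00.
18:30 UTC − 7h = 11:30 Lumin Station.

11:30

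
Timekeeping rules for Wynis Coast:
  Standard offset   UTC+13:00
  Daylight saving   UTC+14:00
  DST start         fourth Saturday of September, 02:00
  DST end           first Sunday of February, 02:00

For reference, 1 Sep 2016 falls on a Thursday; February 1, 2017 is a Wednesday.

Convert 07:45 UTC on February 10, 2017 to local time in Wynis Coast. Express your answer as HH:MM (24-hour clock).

20:45

1 September 2016 is a Thursday, so the first Saturday is September 3 and the fourth is September 24.
1 February 2017 is a Wednesday, so the first Sunday is February 5.
At the standard offset (UTC+13:00), 07:45 UTC + 13h = 20:45 Wynis Coast standard time.
Daylight saving runs 24 September 2016 – 5 February 2017; the standard-time date in Wynis Coast, February 10, 2017, is outside that window, so Wynis Coast is on standard time at UTC+13:00.
07:45 UTC + 13h = 20:45 local.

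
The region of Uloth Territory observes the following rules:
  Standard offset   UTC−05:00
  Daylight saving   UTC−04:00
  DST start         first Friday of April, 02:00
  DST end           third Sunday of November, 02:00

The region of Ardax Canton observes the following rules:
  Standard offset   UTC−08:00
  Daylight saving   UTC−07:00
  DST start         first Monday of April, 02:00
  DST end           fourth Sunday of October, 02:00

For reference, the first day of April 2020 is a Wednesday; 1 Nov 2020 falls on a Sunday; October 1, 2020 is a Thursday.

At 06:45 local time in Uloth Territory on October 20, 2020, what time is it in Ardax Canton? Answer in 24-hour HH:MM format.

1 April 2020 is a Wednesday, so the first Friday is April 3.
1 November 2020 is a Sunday, so the first Sunday is November 1 and the third is November 15.
Daylight saving runs 3 April – 15 November; October 20, 2020 is inside that window, so Uloth Territory is at UTC−04:00.
06:45 Uloth Territory + 4h = 10:45 UTC.
1 April 2020 is a Wednesday, so the first Monday is April 6.
1 October 2020 is a Thursday, so the first Sunday is October 4 and the fourth is October 25.
At the standard offset (UTC−08:00), 10:45 UTC − 8h = 02:45 Ardax Canton standard time.
The standard-time date in Ardax Canton, October 20, 2020, falls between 6 April and 25 October, so daylight saving is in effect and Ardax Canton is at UTC−07:00.
10:45 UTC − 7h = 03:45 Ardax Canton.

03:45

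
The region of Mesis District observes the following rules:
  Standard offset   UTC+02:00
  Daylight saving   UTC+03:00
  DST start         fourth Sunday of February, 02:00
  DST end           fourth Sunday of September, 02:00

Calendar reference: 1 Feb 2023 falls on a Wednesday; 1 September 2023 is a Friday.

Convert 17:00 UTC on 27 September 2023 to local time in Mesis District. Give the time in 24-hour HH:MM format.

19:00

1 February 2023 is a Wednesday, so the first Sunday is February 5 and the fourth is February 26.
1 September 2023 is a Friday, so the first Sunday is September 3 and the fourth is September 24.
At the standard offset (UTC+02:00), 17:00 UTC + 2h = 19:00 Mesis District standard time.
Daylight saving runs 26 February – 24 September; the standard-time date in Mesis District, 27 September 2023, is outside that window, so Mesis District is on standard time at UTC+02:00.
17:00 UTC + 2h = 19:00 local.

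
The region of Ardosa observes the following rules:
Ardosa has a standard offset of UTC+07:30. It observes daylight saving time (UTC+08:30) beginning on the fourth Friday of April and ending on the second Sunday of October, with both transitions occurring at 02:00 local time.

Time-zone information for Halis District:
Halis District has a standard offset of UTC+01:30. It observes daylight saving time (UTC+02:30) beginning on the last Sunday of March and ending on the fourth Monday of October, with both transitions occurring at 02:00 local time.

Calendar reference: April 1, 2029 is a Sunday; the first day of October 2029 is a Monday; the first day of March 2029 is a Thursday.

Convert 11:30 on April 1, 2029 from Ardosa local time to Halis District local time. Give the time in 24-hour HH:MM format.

06:30

1 April 2029 is a Sunday, so the first Friday is April 6 and the fourth is April 27.
1 October 2029 is a Monday, so the first Sunday is October 7 and the second is October 14.
Daylight saving runs 27 April – 14 October; April 1, 2029 is outside that window, so Ardosa is on standard time at UTC+07:30.
11:30 Ardosa − 7h30m = 04:00 UTC.
1 March 2029 is a Thursday, so Sundays fall on 4, 11, 18, 25; the last is March 25.
1 October 2029 is a Monday, so the first Monday is October 1 and the fourth is October 22.
At the standard offset (UTC+01:30), 04:00 UTC + 1h30m = 05:30 Halis District standard time.
The standard-time date in Halis District, April 1, 2029, falls between 25 March and 22 October, so daylight saving is in effect and Halis District is at UTC+02:30.
04:00 UTC + 2h30m = 06:30 Halis District.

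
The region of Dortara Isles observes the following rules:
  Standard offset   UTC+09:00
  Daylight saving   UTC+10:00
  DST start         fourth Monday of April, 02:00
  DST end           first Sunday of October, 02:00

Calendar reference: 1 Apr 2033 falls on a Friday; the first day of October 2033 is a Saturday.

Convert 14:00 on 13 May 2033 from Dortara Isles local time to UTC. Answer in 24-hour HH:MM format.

1 April 2033 is a Friday, so the first Monday is April 4 and the fourth is April 25.
1 October 2033 is a Saturday, so the first Sunday is October 2.
13 May 2033 falls between 25 April and 2 October, so daylight saving is in effect and Dortara Isles is at UTC+10:00.
14:00 local − 10h = 04:00 UTC.

04:00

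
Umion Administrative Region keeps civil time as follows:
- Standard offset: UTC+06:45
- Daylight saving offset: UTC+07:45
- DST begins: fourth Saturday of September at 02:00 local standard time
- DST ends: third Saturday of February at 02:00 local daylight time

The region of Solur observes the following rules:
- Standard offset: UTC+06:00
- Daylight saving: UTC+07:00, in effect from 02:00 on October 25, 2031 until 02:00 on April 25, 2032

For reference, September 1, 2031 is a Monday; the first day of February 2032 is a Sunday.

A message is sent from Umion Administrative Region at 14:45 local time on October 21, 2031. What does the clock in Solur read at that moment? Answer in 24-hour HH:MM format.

1 September 2031 is a Monday, so the first Saturday is September 6 and the fourth is September 27.
1 February 2032 is a Sunday, so the first Saturday is February 7 and the third is February 21.
October 21, 2031 lies within the daylight-saving period (27 September 2031 – 21 February 2032), so Umion Administrative Region is on daylight time, UTC+07:45.
14:45 Umion Administrative Region − 7h45m = 07:00 UTC.
At the standard offset (UTC+06:00), 07:00 UTC + 6h = 13:00 Solur standard time.
Daylight saving runs 25 October 2031 – 25 April 2032; the standard-time date in Solur, October 21, 2031, is outside that window, so Solur is on standard time at UTC+06:00.
07:00 UTC + 6h = 13:00 Solur.

13:00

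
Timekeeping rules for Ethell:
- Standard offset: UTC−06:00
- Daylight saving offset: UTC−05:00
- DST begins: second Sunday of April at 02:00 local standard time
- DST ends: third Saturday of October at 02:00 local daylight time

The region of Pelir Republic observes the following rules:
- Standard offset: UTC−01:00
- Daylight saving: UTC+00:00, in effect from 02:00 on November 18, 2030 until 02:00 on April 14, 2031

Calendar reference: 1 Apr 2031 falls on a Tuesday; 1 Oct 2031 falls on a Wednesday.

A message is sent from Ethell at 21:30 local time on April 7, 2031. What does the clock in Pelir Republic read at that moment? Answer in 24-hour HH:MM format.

03:30

1 April 2031 is a Tuesday, so the first Sunday is April 6 and the second is April 13.
1 October 2031 is a Wednesday, so the first Saturday is October 4 and the third is October 18.
Daylight saving runs 13 April – 18 October; April 7, 2031 is outside that window, so Ethell is on standard time at UTC−06:00.
21:30 Ethell + 6h = 03:30 UTC (rolling into the next day, 8 April 2031).
At the standard offset (UTC−01:00), 03:30 UTC − 1h = 02:30 Pelir Republic standard time.
Daylight saving runs 18 November 2030 – 14 April 2031; the standard-time date in Pelir Republic, April 8, 2031, is inside that window, so Pelir Republic is at UTC+00:00.
03:30 UTC + 0h = 03:30 Pelir Republic.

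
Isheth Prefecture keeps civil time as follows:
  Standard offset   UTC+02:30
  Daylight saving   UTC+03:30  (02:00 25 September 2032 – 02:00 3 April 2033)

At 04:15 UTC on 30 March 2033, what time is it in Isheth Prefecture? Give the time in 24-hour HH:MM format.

07:45

At the standard offset (UTC+02:30), 04:15 UTC + 2h30m = 06:45 Isheth Prefecture standard time.
The standard-time date in Isheth Prefecture, 30 March 2033, lies within the daylight-saving period (25 September 2032 – 3 April 2033), so Isheth Prefecture is on daylight time, UTC+03:30.
04:15 UTC + 3h30m = 07:45 local.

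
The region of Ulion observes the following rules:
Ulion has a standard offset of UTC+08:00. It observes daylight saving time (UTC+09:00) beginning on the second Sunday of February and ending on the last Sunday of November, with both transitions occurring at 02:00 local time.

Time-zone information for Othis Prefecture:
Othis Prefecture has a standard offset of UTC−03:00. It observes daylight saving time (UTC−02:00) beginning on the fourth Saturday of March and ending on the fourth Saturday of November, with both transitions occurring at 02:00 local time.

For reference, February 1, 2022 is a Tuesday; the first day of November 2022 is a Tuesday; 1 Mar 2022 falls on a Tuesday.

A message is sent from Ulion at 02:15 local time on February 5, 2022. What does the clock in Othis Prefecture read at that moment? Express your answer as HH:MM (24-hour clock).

15:15

1 February 2022 is a Tuesday, so the first Sunday is February 6 and the second is February 13.
1 November 2022 is a Tuesday, so Sundays fall on 6, 13, 20, 27; the last is November 27.
February 5, 2022 does not fall between 13 February and 27 November, so daylight saving is not in effect and Ulion is at UTC+08:00.
02:15 Ulion − 8h = 18:15 UTC (rolling into the previous day, 4 February 2022).
1 March 2022 is a Tuesday, so the first Saturday is March 5 and the fourth is March 26.
1 November 2022 is a Tuesday, so the first Saturday is November 5 and the fourth is November 26.
At the standard offset (UTC−03:00), 18:15 UTC − 3h = 15:15 Othis Prefecture standard time.
The standard-time date in Othis Prefecture, February 4, 2022, is outside the daylight-saving period (26 March – 26 November), so Othis Prefecture is on standard time, UTC−03:00.
18:15 UTC − 3h = 15:15 Othis Prefecture.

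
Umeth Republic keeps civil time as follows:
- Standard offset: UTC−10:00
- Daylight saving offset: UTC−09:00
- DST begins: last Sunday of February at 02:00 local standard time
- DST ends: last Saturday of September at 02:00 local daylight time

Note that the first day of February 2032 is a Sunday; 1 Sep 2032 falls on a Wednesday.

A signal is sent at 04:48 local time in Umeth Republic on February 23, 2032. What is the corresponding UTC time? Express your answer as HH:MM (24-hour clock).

14:48

1 February 2032 is a Sunday, so Sundays fall on 1, 8, 15, 22, 29; the last is February 29.
1 September 2032 is a Wednesday, so Saturdays fall on 4, 11, 18, 25; the last is September 25.
February 23, 2032 is outside the daylight-saving period (29 February – 25 September), so Umeth Republic is on standard time, UTC−10:00.
04:48 local + 10h = 14:48 UTC.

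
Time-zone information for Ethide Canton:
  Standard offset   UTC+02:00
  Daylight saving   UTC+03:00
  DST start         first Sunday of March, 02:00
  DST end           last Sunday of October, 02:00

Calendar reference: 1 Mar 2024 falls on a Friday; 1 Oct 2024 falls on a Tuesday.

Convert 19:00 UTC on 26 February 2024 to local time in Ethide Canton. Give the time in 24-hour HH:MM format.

1 March 2024 is a Friday, so the first Sunday is March 3.
1 October 2024 is a Tuesday, so Sundays fall on 6, 13, 20, 27; the last is October 27.
At the standard offset (UTC+02:00), 19:00 UTC + 2h = 21:00 Ethide Canton standard time.
Daylight saving runs 3 March – 27 October; the standard-time date in Ethide Canton, 26 February 2024, is outside that window, so Ethide Canton is on standard time at UTC+02:00.
19:00 UTC + 2h = 21:00 local.

21:00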